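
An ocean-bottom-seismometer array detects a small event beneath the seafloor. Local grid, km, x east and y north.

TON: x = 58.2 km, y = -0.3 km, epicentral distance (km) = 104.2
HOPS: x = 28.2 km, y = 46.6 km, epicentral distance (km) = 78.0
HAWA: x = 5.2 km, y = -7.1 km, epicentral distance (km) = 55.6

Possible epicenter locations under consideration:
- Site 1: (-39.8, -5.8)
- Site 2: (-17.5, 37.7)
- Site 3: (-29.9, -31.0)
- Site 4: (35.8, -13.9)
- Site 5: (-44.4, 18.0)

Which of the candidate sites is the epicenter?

For each candidate, compare |candidate − station| to the reported distance:
Site 1: residuals TON 6.0, HOPS 7.8, HAWA 10.6 → max 10.6 km
Site 2: residuals TON 19.5, HOPS 31.4, HAWA 5.4 → max 31.4 km
Site 3: residuals TON 10.9, HOPS 18.9, HAWA 13.1 → max 18.9 km
Site 4: residuals TON 78.0, HOPS 17.0, HAWA 24.3 → max 78.0 km
Site 5: residuals TON 0.0, HOPS 0.0, HAWA 0.0 → max 0.0 km
Only Site 5 has all residuals ≈ 0.

Site 5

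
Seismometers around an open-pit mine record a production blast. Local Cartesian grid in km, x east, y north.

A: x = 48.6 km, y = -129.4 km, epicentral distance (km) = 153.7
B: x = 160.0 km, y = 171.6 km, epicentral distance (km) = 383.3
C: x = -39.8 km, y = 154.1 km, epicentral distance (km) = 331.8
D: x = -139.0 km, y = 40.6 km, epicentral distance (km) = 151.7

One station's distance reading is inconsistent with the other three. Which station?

Solve using three stations at a time. Using A, B, D (subtract circle equations pairwise → linear system) gives (x, y) ≈ (-103.4, -106.8).
Distances from that point to each station vs reported:
  A: calculated 153.7 vs reported 153.7 → residual 0.0 km
  B: calculated 383.3 vs reported 383.3 → residual 0.0 km
  C: calculated 268.6 vs reported 331.8 → residual 63.2 km
  D: calculated 151.7 vs reported 151.7 → residual 0.0 km
A, B, D are mutually consistent (residuals ≈ 0); C is off by 63.2 km.

C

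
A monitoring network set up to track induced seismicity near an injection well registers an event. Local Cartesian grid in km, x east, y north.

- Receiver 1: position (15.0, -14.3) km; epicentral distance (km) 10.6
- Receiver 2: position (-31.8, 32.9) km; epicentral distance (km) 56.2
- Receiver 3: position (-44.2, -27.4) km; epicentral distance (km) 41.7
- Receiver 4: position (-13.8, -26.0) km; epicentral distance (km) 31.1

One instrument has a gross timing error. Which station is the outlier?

Receiver 3

Solve using three stations at a time. Using Receiver 1, Receiver 2, Receiver 4 (subtract circle equations pairwise → linear system) gives (x, y) ≈ (9.4, -5.3).
Distances from that point to each station vs reported:
  Receiver 1: calculated 10.6 vs reported 10.6 → residual 0.0 km
  Receiver 2: calculated 56.2 vs reported 56.2 → residual 0.0 km
  Receiver 3: calculated 58.0 vs reported 41.7 → residual 16.3 km
  Receiver 4: calculated 31.1 vs reported 31.1 → residual 0.0 km
Receiver 1, Receiver 2, Receiver 4 are mutually consistent (residuals ≈ 0); Receiver 3 is off by 16.3 km.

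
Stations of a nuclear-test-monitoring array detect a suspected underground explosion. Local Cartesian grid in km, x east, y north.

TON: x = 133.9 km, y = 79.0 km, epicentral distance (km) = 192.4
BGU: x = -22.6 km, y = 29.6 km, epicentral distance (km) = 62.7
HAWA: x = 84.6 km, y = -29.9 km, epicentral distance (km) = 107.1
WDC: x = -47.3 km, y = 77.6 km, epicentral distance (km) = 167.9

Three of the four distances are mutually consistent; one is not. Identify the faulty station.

Solve using three stations at a time. Using TON, BGU, HAWA (subtract circle equations pairwise → linear system) gives (x, y) ≈ (-22.5, -33.1).
Distances from that point to each station vs reported:
  TON: calculated 192.4 vs reported 192.4 → residual 0.0 km
  BGU: calculated 62.7 vs reported 62.7 → residual 0.0 km
  HAWA: calculated 107.1 vs reported 107.1 → residual 0.0 km
  WDC: calculated 113.5 vs reported 167.9 → residual 54.4 km
TON, BGU, HAWA are mutually consistent (residuals ≈ 0); WDC is off by 54.4 km.

WDC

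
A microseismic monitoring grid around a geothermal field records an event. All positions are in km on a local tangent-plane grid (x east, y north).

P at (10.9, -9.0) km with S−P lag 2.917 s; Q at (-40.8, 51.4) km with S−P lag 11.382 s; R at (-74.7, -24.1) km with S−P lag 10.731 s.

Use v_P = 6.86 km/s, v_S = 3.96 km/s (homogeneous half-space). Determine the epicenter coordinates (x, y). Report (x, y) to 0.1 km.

Distance from S−P lag: d = Δt · v_P v_S / (v_P − v_S) = Δt · (6.86·3.96)/(6.86−3.96) ≈ 9.3674·Δt.
So d_P = 27.32, d_Q = 106.62, d_R = 100.52 km.
Circle about each station: (x − 10.9)² + (y + 9.0)² = 27.32²; (x + 40.8)² + (y − 51.4)² = 106.62²; (x + 74.7)² + (y + 24.1)² = 100.52².
Subtracting the P equation from the Q and R equations removes the quadratic terms:
-103.4 x + 120.8 y = -6514.65
-171.2 x − 30.2 y = -3396.80
Solving the 2×2 system: x ≈ 25.5, y ≈ -32.1 km.
Check against P (with the unrounded x, y): √((x − 10.9)²+(y + 9.0)²) = 27.33 ≈ 27.32 km. ✓

25.5 km east, -32.1 km north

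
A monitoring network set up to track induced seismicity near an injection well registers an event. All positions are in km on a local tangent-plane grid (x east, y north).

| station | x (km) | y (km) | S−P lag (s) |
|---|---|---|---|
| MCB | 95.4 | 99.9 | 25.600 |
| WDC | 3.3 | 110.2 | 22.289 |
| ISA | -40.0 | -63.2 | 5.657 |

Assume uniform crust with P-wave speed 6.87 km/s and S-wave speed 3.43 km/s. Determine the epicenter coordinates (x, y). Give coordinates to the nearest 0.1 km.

x ≈ -7.5 km, y ≈ -42.1 km

Distance from S−P lag: d = Δt · v_P v_S / (v_P − v_S) = Δt · (6.87·3.43)/(6.87−3.43) ≈ 6.8500·Δt.
So d_MCB = 175.36, d_WDC = 152.68, d_ISA = 38.75 km.
Circle about each station: (x − 95.4)² + (y − 99.9)² = 175.36²; (x − 3.3)² + (y − 110.2)² = 152.68²; (x + 40.0)² + (y + 63.2)² = 38.75².
Subtracting pairs of circle equations eliminates x²+y² and gives linear equations (the radical axes):
-184.2 x + 20.6 y = 513.71
-270.8 x − 326.2 y = 15762.64
Solving the 2×2 system: x ≈ -7.5, y ≈ -42.1 km.
Check against MCB (with the unrounded x, y): √((x − 95.4)²+(y − 99.9)²) = 175.36 ≈ 175.36 km. ✓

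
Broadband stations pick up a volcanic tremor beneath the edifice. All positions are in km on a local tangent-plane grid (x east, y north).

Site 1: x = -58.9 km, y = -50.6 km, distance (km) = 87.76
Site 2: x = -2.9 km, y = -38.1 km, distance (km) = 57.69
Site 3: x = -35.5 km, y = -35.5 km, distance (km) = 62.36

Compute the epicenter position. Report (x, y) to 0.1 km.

(-6.1, 19.5)

Circle about each station: (x + 58.9)² + (y + 50.6)² = 87.76²; (x + 2.9)² + (y + 38.1)² = 57.69²; (x + 35.5)² + (y + 35.5)² = 62.36².
Subtracting the Site 1 equation from the Site 2 and Site 3 equations removes the quadratic terms:
112.0 x + 25.0 y = -195.87
46.8 x + 30.2 y = 303.98
Solving the 2×2 system: x ≈ -6.1, y ≈ 19.5 km.
Check against Site 1 (with the unrounded x, y): √((x + 58.9)²+(y + 50.6)²) = 87.78 ≈ 87.76 km. ✓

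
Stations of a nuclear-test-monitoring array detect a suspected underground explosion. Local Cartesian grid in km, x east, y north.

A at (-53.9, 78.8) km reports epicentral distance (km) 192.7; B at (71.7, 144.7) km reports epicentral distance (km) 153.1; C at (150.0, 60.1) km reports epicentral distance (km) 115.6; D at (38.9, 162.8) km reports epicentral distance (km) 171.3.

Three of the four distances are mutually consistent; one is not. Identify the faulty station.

Solve using three stations at a time. Using B, C, D (subtract circle equations pairwise → linear system) gives (x, y) ≈ (56.2, -7.8).
Distances from that point to each station vs reported:
  A: calculated 140.0 vs reported 192.7 → residual 52.7 km
  B: calculated 153.2 vs reported 153.1 → residual 0.1 km
  C: calculated 115.8 vs reported 115.6 → residual 0.2 km
  D: calculated 171.4 vs reported 171.3 → residual 0.1 km
B, C, D are mutually consistent (residuals ≈ 0); A is off by 52.7 km.

A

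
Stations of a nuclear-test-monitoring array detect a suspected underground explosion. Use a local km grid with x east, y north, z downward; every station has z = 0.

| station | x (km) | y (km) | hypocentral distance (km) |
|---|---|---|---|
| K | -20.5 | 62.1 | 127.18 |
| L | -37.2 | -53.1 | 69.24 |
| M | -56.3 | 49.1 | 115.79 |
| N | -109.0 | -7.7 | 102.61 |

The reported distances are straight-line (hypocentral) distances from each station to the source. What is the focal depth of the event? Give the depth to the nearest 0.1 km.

z ≈ 68.4 km

Each station gives a sphere (x−x_i)² + (y−y_i)² + z² = d_i² (stations at z=0).
Subtracting the K sphere from L and M: z² cancels, leaving linear equations in x and y:
-33.4 x − 230.4 y = 11307.36
-71.6 x − 26.0 y = 4071.27
Solving: x ≈ -41.209, y ≈ -43.103 km (keep extra digits for the depth step; rounded: -41.2, -43.1).
Then from the K sphere: z² = 127.18² − (x + 20.5)² − (y − 62.1)² with x = -41.209, y = -43.103, so z ≈ 68.398 ≈ 68.4 km.
Check against N (with the unrounded solution): distance 102.60 ≈ 102.61 km. ✓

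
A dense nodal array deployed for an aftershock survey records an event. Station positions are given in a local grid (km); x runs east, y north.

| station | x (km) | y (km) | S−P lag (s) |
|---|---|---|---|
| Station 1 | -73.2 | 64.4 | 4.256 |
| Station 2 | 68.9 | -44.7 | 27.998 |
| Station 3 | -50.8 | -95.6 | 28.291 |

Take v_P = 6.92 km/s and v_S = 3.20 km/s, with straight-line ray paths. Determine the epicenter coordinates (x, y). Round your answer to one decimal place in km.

x ≈ -49.3 km, y ≈ 72.8 km

Distance from S−P lag: d = Δt · v_P v_S / (v_P − v_S) = Δt · (6.92·3.20)/(6.92−3.20) ≈ 5.9527·Δt.
So d_Station 1 = 25.33, d_Station 2 = 166.66, d_Station 3 = 168.41 km.
Circle about each station: (x + 73.2)² + (y − 64.4)² = 25.33²; (x − 68.9)² + (y + 44.7)² = 166.66²; (x + 50.8)² + (y + 95.6)² = 168.41².
Subtracting the Station 1 equation from the Station 2 and Station 3 equations removes the quadratic terms:
284.2 x − 218.2 y = -29894.25
44.8 x − 320.0 y = -25505.92
Solving the 2×2 system: x ≈ -49.3, y ≈ 72.8 km.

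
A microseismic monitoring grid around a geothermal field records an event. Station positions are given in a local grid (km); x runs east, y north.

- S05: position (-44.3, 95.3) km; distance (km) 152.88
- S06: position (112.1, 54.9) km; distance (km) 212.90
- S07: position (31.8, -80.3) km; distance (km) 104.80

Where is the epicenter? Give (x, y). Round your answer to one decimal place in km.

Circle about each station: (x + 44.3)² + (y − 95.3)² = 152.88²; (x − 112.1)² + (y − 54.9)² = 212.90²; (x − 31.8)² + (y + 80.3)² = 104.80².
Subtracting pairs of circle equations eliminates x²+y² and gives linear equations (the radical axes):
312.8 x − 80.8 y = -17418.28
152.2 x − 351.2 y = 8804.00
Solving the 2×2 system: x ≈ -70.0, y ≈ -55.4 km.

(-70.0, -55.4)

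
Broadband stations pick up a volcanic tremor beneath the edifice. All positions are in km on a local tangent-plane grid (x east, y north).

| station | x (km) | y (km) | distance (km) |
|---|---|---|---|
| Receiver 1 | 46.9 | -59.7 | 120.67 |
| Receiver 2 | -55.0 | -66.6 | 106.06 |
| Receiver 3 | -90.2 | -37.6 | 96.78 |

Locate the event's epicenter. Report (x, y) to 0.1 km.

(-27.0, 35.7)

Circle about each station: (x − 46.9)² + (y + 59.7)² = 120.67²; (x + 55.0)² + (y + 66.6)² = 106.06²; (x + 90.2)² + (y + 37.6)² = 96.78².
Subtracting pairs of circle equations eliminates x²+y² and gives linear equations (the radical axes):
-203.8 x − 13.8 y = 5009.39
-274.2 x + 44.2 y = 8980.98
Solving the 2×2 system: x ≈ -27.0, y ≈ 35.7 km.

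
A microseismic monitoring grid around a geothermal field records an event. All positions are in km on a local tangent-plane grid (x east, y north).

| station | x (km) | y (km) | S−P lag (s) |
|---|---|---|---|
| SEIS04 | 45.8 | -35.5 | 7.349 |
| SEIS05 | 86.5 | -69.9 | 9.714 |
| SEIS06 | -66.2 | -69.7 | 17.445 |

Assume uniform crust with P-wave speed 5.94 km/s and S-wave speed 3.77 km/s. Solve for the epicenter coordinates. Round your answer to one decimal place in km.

Distance from S−P lag: d = Δt · v_P v_S / (v_P − v_S) = Δt · (5.94·3.77)/(5.94−3.77) ≈ 10.3197·Δt.
So d_SEIS04 = 75.84, d_SEIS05 = 100.25, d_SEIS06 = 180.03 km.
Circle about each station: (x − 45.8)² + (y + 35.5)² = 75.84²; (x − 86.5)² + (y + 69.9)² = 100.25²; (x + 66.2)² + (y + 69.7)² = 180.03².
Subtracting the SEIS04 equation from the SEIS05 and SEIS06 equations removes the quadratic terms:
81.4 x − 68.8 y = 4712.01
-224.0 x − 68.4 y = -20776.46
Solving the 2×2 system: x ≈ 83.5, y ≈ 30.3 km.
Check against SEIS04 (with the unrounded x, y): √((x − 45.8)²+(y + 35.5)²) = 75.84 ≈ 75.84 km. ✓

83.5 km east, 30.3 km north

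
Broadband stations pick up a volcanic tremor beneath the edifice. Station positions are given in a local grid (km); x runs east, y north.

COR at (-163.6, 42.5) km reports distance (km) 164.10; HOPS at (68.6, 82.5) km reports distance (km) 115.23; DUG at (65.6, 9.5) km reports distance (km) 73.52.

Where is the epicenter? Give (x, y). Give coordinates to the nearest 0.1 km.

-6.5 km east, -4.9 km north

Circle about each station: (x + 163.6)² + (y − 42.5)² = 164.10²; (x − 68.6)² + (y − 82.5)² = 115.23²; (x − 65.6)² + (y − 9.5)² = 73.52².
Subtracting the COR equation from the HOPS and DUG equations removes the quadratic terms:
464.4 x + 80.0 y = -3408.14
458.4 x − 66.0 y = -2653.98
Solving the 2×2 system: x ≈ -6.5, y ≈ -4.9 km.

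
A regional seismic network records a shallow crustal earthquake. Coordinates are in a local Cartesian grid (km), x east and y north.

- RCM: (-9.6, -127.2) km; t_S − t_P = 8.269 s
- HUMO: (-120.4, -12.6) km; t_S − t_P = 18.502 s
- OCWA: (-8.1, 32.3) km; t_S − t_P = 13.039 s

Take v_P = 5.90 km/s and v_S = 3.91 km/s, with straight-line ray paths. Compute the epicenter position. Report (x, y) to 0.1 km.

79.2 km east, -91.1 km north

Distance from S−P lag: d = Δt · v_P v_S / (v_P − v_S) = Δt · (5.90·3.91)/(5.90−3.91) ≈ 11.5925·Δt.
So d_RCM = 95.86, d_HUMO = 214.48, d_OCWA = 151.15 km.
Circle about each station: (x + 9.6)² + (y + 127.2)² = 95.86²; (x + 120.4)² + (y + 12.6)² = 214.48²; (x + 8.1)² + (y − 32.3)² = 151.15².
Subtracting the RCM equation from the HUMO and OCWA equations removes the quadratic terms:
-221.6 x + 229.2 y = -38429.61
3.0 x + 319.0 y = -28820.28
Solving the 2×2 system: x ≈ 79.2, y ≈ -91.1 km.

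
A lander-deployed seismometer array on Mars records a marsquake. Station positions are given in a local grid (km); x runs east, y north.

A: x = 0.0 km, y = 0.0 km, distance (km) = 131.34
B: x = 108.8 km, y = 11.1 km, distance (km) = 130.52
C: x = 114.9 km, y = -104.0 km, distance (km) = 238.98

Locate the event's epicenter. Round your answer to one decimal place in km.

x ≈ 43.3 km, y ≈ 124.0 km

Circle about each station: x² + y² = 131.34²; (x − 108.8)² + (y − 11.1)² = 130.52²; (x − 114.9)² + (y + 104.0)² = 238.98².
Subtracting pairs of circle equations eliminates x²+y² and gives linear equations (the radical axes):
217.6 x + 22.2 y = 12175.38
229.8 x − 208.0 y = -15843.23
Solving the 2×2 system: x ≈ 43.3, y ≈ 124.0 km.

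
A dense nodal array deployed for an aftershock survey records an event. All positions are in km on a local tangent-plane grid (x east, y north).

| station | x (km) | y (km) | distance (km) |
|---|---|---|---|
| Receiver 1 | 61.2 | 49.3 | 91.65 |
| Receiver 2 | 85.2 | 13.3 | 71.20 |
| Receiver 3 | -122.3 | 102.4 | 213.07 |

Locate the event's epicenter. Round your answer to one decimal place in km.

Circle about each station: (x − 61.2)² + (y − 49.3)² = 91.65²; (x − 85.2)² + (y − 13.3)² = 71.20²; (x + 122.3)² + (y − 102.4)² = 213.07².
Subtracting the Receiver 1 equation from the Receiver 2 and Receiver 3 equations removes the quadratic terms:
48.0 x − 72.0 y = 4590.28
-367.0 x + 106.2 y = -17731.98
Solving the 2×2 system: x ≈ 37.0, y ≈ -39.1 km.
Check against Receiver 1 (with the unrounded x, y): √((x − 61.2)²+(y − 49.3)²) = 91.63 ≈ 91.65 km. ✓

x ≈ 37.0 km, y ≈ -39.1 km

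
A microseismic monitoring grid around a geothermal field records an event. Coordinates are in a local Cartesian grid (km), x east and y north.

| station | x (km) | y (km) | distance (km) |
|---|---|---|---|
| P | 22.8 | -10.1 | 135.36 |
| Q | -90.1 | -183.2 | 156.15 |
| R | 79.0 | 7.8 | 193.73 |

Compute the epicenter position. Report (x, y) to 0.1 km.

-111.3 km east, -28.5 km north

Circle about each station: (x − 22.8)² + (y + 10.1)² = 135.36²; (x + 90.1)² + (y + 183.2)² = 156.15²; (x − 79.0)² + (y − 7.8)² = 193.73².
Subtracting pairs of circle equations eliminates x²+y² and gives linear equations (the radical axes):
-225.8 x − 346.2 y = 34997.91
112.4 x + 35.8 y = -13528.99
Solving the 2×2 system: x ≈ -111.3, y ≈ -28.5 km.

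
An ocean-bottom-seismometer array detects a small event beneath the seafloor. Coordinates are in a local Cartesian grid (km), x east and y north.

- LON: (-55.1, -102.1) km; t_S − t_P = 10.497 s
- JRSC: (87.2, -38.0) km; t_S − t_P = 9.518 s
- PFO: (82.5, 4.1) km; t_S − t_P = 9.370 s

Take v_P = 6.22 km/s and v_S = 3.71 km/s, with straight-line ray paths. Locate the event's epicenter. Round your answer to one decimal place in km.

x ≈ 0.9 km, y ≈ -23.5 km

Distance from S−P lag: d = Δt · v_P v_S / (v_P − v_S) = Δt · (6.22·3.71)/(6.22−3.71) ≈ 9.1937·Δt.
So d_LON = 96.51, d_JRSC = 87.51, d_PFO = 86.15 km.
Circle about each station: (x + 55.1)² + (y + 102.1)² = 96.51²; (x − 87.2)² + (y + 38.0)² = 87.51²; (x − 82.5)² + (y − 4.1)² = 86.15².
Subtracting the LON equation from the JRSC and PFO equations removes the quadratic terms:
284.6 x + 128.2 y = -2756.40
275.2 x + 212.4 y = -4745.00
Solving the 2×2 system: x ≈ 0.9, y ≈ -23.5 km.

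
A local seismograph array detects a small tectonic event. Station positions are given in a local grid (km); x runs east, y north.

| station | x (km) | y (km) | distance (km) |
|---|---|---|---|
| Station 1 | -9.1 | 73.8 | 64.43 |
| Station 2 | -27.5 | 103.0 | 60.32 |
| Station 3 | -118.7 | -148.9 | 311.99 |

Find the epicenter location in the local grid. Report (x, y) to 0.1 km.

28.1 km east, 126.4 km north

Circle about each station: (x + 9.1)² + (y − 73.8)² = 64.43²; (x + 27.5)² + (y − 103.0)² = 60.32²; (x + 118.7)² + (y + 148.9)² = 311.99².
Subtracting the Station 1 equation from the Station 2 and Station 3 equations removes the quadratic terms:
-36.8 x + 58.4 y = 6348.72
-219.2 x − 445.4 y = -62454.89
Solving the 2×2 system: x ≈ 28.1, y ≈ 126.4 km.
Check against Station 1 (with the unrounded x, y): √((x + 9.1)²+(y − 73.8)²) = 64.42 ≈ 64.43 km. ✓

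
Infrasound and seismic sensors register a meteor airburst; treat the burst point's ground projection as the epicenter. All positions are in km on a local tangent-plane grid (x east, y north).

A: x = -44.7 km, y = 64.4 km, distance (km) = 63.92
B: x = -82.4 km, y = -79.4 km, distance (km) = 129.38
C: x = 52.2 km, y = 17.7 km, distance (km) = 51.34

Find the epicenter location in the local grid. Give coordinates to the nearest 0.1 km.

Circle about each station: (x + 44.7)² + (y − 64.4)² = 63.92²; (x + 82.4)² + (y + 79.4)² = 129.38²; (x − 52.2)² + (y − 17.7)² = 51.34².
Subtracting the A equation from the B and C equations removes the quadratic terms:
-75.4 x − 287.6 y = -5704.75
193.8 x − 93.4 y = -1657.35
Solving the 2×2 system: x ≈ 0.9, y ≈ 19.6 km.

x ≈ 0.9 km, y ≈ 19.6 km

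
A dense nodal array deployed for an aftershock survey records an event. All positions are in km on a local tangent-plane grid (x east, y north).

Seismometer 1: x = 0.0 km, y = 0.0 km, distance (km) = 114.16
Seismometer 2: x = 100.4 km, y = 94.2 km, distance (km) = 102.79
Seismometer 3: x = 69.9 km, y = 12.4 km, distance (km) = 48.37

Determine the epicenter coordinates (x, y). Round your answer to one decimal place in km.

113.9 km east, -7.7 km north

Circle about each station: x² + y² = 114.16²; (x − 100.4)² + (y − 94.2)² = 102.79²; (x − 69.9)² + (y − 12.4)² = 48.37².
Subtracting the Seismometer 1 equation from the Seismometer 2 and Seismometer 3 equations removes the quadratic terms:
200.8 x + 188.4 y = 21420.52
139.8 x + 24.8 y = 15732.62
Solving the 2×2 system: x ≈ 113.9, y ≈ -7.7 km.
Check against Seismometer 1 (with the unrounded x, y): √(x²+y²) = 114.16 ≈ 114.16 km. ✓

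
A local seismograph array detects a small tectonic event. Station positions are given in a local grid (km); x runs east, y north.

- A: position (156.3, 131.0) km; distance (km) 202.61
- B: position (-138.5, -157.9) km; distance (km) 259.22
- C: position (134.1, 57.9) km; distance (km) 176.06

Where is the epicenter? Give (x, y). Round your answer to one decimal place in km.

x ≈ -40.3 km, y ≈ 82.0 km

Circle about each station: (x − 156.3)² + (y − 131.0)² = 202.61²; (x + 138.5)² + (y + 157.9)² = 259.22²; (x − 134.1)² + (y − 57.9)² = 176.06².
Subtracting pairs of circle equations eliminates x²+y² and gives linear equations (the radical axes):
-589.6 x − 577.8 y = -23620.23
-44.4 x − 146.2 y = -10201.78
Solving the 2×2 system: x ≈ -40.3, y ≈ 82.0 km.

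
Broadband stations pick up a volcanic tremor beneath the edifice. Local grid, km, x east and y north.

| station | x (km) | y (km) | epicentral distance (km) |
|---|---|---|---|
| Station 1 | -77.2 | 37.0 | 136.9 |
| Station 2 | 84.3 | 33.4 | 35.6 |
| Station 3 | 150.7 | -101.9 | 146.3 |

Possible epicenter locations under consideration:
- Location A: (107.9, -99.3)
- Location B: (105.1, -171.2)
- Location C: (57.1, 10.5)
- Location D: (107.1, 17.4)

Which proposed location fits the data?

Location C

For each candidate, compare |candidate − station| to the reported distance:
Location A: residuals Station 1 93.0, Station 2 99.2, Station 3 103.4 → max 103.4 km
Location B: residuals Station 1 139.8, Station 2 170.1, Station 3 63.3 → max 170.1 km
Location C: residuals Station 1 0.0, Station 2 0.0, Station 3 0.0 → max 0.0 km
Location D: residuals Station 1 48.4, Station 2 7.7, Station 3 19.3 → max 48.4 km
Only Location C has all residuals ≈ 0.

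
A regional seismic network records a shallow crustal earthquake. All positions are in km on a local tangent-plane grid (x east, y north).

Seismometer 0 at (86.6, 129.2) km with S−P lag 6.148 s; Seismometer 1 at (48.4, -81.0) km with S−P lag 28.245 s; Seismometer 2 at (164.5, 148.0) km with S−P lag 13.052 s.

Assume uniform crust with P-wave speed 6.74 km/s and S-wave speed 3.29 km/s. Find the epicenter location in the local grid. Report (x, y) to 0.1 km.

Distance from S−P lag: d = Δt · v_P v_S / (v_P − v_S) = Δt · (6.74·3.29)/(6.74−3.29) ≈ 6.4274·Δt.
So d_Seismometer 0 = 39.52, d_Seismometer 1 = 181.54, d_Seismometer 2 = 83.89 km.
Circle about each station: (x − 86.6)² + (y − 129.2)² = 39.52²; (x − 48.4)² + (y + 81.0)² = 181.54²; (x − 164.5)² + (y − 148.0)² = 83.89².
Subtracting pairs of circle equations eliminates x²+y² and gives linear equations (the radical axes):
-76.4 x − 420.4 y = -46683.58
155.8 x + 37.6 y = 19296.35
Solving the 2×2 system: x ≈ 101.5, y ≈ 92.6 km.

x ≈ 101.5 km, y ≈ 92.6 km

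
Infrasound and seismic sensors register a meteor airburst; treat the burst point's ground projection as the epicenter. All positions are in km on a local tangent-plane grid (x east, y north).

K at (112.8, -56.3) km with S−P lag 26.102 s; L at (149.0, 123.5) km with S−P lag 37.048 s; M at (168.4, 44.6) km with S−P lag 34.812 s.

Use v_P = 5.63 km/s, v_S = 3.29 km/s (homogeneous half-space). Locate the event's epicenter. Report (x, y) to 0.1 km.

(-93.3, -41.7)

Distance from S−P lag: d = Δt · v_P v_S / (v_P − v_S) = Δt · (5.63·3.29)/(5.63−3.29) ≈ 7.9157·Δt.
So d_K = 206.62, d_L = 293.26, d_M = 275.56 km.
Circle about each station: (x − 112.8)² + (y + 56.3)² = 206.62²; (x − 149.0)² + (y − 123.5)² = 293.26²; (x − 168.4)² + (y − 44.6)² = 275.56².
Subtracting the K equation from the L and M equations removes the quadratic terms:
72.4 x + 359.6 y = -21749.88
111.2 x + 201.8 y = -18787.30
Solving the 2×2 system: x ≈ -93.3, y ≈ -41.7 km.
Check against K (with the unrounded x, y): √((x − 112.8)²+(y + 56.3)²) = 206.58 ≈ 206.62 km. ✓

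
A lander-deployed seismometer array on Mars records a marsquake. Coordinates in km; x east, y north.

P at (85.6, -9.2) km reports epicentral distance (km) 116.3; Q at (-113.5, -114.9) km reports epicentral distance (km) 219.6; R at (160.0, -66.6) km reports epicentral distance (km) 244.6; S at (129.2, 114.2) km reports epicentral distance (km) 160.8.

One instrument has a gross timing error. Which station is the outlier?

P

Solve using three stations at a time. Using Q, R, S (subtract circle equations pairwise → linear system) gives (x, y) ≈ (-29.5, 88.1).
Distances from that point to each station vs reported:
  P: calculated 150.7 vs reported 116.3 → residual 34.4 km
  Q: calculated 219.7 vs reported 219.6 → residual 0.1 km
  R: calculated 244.7 vs reported 244.6 → residual 0.1 km
  S: calculated 160.9 vs reported 160.8 → residual 0.1 km
Q, R, S are mutually consistent (residuals ≈ 0); P is off by 34.4 km.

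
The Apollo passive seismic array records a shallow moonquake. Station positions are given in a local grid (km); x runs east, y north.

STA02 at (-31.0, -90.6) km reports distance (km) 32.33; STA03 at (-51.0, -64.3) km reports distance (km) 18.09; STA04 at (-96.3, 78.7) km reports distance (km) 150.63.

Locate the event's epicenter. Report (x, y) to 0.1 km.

(-33.9, -58.4)

Circle about each station: (x + 31.0)² + (y + 90.6)² = 32.33²; (x + 51.0)² + (y + 64.3)² = 18.09²; (x + 96.3)² + (y − 78.7)² = 150.63².
Subtracting pairs of circle equations eliminates x²+y² and gives linear equations (the radical axes):
-40.0 x + 52.6 y = -1715.89
-130.6 x + 338.6 y = -15346.15
Solving the 2×2 system: x ≈ -33.9, y ≈ -58.4 km.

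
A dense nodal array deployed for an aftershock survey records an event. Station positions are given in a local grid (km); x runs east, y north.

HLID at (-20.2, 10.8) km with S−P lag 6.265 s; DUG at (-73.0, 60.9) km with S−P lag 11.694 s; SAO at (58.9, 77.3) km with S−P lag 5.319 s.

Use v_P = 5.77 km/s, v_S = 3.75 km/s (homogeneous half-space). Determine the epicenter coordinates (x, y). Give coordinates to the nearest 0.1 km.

Distance from S−P lag: d = Δt · v_P v_S / (v_P − v_S) = Δt · (5.77·3.75)/(5.77−3.75) ≈ 10.7116·Δt.
So d_HLID = 67.11, d_DUG = 125.26, d_SAO = 56.98 km.
Circle about each station: (x + 20.2)² + (y − 10.8)² = 67.11²; (x + 73.0)² + (y − 60.9)² = 125.26²; (x − 58.9)² + (y − 77.3)² = 56.98².
Subtracting the HLID equation from the DUG and SAO equations removes the quadratic terms:
-105.6 x + 100.2 y = -2673.19
158.2 x + 133.0 y = 10176.85
Solving the 2×2 system: x ≈ 46.0, y ≈ 21.8 km.

46.0 km east, 21.8 km north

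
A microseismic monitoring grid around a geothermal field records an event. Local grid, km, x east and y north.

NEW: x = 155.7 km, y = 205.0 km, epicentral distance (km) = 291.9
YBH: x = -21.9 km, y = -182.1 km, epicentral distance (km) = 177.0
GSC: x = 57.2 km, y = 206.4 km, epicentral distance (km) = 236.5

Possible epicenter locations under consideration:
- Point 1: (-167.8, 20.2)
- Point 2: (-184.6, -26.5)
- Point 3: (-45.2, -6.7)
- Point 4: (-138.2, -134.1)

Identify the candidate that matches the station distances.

Point 3

For each candidate, compare |candidate − station| to the reported distance:
Point 1: residuals NEW 80.7, YBH 72.4, GSC 55.6 → max 80.7 km
Point 2: residuals NEW 119.7, YBH 48.1, GSC 99.2 → max 119.7 km
Point 3: residuals NEW 0.0, YBH 0.1, GSC 0.1 → max 0.1 km
Point 4: residuals NEW 156.8, YBH 51.2, GSC 156.1 → max 156.8 km
Only Point 3 has all residuals ≈ 0.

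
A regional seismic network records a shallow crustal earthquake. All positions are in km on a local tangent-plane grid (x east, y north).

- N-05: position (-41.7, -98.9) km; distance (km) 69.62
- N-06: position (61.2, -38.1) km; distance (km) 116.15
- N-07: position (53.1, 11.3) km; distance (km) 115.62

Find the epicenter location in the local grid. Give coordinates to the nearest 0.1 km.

Circle about each station: (x + 41.7)² + (y + 98.9)² = 69.62²; (x − 61.2)² + (y + 38.1)² = 116.15²; (x − 53.1)² + (y − 11.3)² = 115.62².
Subtracting pairs of circle equations eliminates x²+y² and gives linear equations (the radical axes):
205.8 x + 121.6 y = -14966.93
189.6 x + 220.4 y = -17093.84
Solving the 2×2 system: x ≈ -54.7, y ≈ -30.5 km.
Check against N-05 (with the unrounded x, y): √((x + 41.7)²+(y + 98.9)²) = 69.63 ≈ 69.62 km. ✓

x ≈ -54.7 km, y ≈ -30.5 km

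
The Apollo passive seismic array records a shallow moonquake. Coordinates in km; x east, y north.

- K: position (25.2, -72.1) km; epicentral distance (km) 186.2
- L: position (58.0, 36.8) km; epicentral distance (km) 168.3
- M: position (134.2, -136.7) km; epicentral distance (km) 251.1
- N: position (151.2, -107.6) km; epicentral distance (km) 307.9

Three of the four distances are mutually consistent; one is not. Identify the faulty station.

M

Solve using three stations at a time. Using K, L, N (subtract circle equations pairwise → linear system) gives (x, y) ≈ (-109.1, 56.9).
Distances from that point to each station vs reported:
  K: calculated 186.2 vs reported 186.2 → residual 0.0 km
  L: calculated 168.3 vs reported 168.3 → residual 0.0 km
  M: calculated 310.9 vs reported 251.1 → residual 59.8 km
  N: calculated 307.9 vs reported 307.9 → residual 0.0 km
K, L, N are mutually consistent (residuals ≈ 0); M is off by 59.8 km.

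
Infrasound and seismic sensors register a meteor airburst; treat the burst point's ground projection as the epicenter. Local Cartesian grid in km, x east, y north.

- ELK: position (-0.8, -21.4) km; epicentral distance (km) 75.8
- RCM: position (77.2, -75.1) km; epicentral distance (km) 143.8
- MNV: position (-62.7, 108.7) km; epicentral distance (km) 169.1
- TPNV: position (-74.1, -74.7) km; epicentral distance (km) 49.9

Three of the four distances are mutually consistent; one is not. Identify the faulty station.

TPNV

Solve using three stations at a time. Using ELK, RCM, MNV (subtract circle equations pairwise → linear system) gives (x, y) ≈ (-65.9, -60.4).
Distances from that point to each station vs reported:
  ELK: calculated 75.9 vs reported 75.8 → residual 0.1 km
  RCM: calculated 143.8 vs reported 143.8 → residual 0.0 km
  MNV: calculated 169.1 vs reported 169.1 → residual 0.0 km
  TPNV: calculated 16.5 vs reported 49.9 → residual 33.4 km
ELK, RCM, MNV are mutually consistent (residuals ≈ 0); TPNV is off by 33.4 km.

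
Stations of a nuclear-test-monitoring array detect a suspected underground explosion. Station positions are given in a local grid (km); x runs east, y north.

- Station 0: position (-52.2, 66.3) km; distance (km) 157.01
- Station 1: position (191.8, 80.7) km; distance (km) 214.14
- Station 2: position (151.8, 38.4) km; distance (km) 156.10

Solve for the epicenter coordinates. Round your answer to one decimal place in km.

(34.5, -64.6)

Circle about each station: (x + 52.2)² + (y − 66.3)² = 157.01²; (x − 191.8)² + (y − 80.7)² = 214.14²; (x − 151.8)² + (y − 38.4)² = 156.10².
Subtracting the Station 0 equation from the Station 1 and Station 2 equations removes the quadratic terms:
488.0 x + 28.8 y = 14975.40
408.0 x − 55.8 y = 17682.20
Solving the 2×2 system: x ≈ 34.5, y ≈ -64.6 km.
Check against Station 0 (with the unrounded x, y): √((x + 52.2)²+(y − 66.3)²) = 157.03 ≈ 157.01 km. ✓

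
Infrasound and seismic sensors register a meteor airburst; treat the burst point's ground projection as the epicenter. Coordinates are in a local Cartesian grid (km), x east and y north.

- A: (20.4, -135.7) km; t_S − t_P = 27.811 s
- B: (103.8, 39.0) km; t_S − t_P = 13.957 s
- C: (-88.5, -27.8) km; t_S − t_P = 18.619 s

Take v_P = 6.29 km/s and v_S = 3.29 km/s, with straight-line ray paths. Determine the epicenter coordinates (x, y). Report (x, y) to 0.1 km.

Distance from S−P lag: d = Δt · v_P v_S / (v_P − v_S) = Δt · (6.29·3.29)/(6.29−3.29) ≈ 6.8980·Δt.
So d_A = 191.84, d_B = 96.28, d_C = 128.43 km.
Circle about each station: (x − 20.4)² + (y + 135.7)² = 191.84²; (x − 103.8)² + (y − 39.0)² = 96.28²; (x + 88.5)² + (y + 27.8)² = 128.43².
Subtracting pairs of circle equations eliminates x²+y² and gives linear equations (the radical axes):
166.8 x + 349.4 y = 20997.54
-217.8 x + 215.8 y = 10082.76
Solving the 2×2 system: x ≈ 9.0, y ≈ 55.8 km.

(9.0, 55.8)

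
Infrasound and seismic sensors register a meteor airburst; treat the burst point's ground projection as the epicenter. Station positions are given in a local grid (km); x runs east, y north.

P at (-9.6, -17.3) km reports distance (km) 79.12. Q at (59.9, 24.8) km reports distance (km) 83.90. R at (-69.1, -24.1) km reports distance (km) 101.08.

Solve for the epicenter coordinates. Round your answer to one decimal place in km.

x ≈ -15.5 km, y ≈ 61.6 km

Circle about each station: (x + 9.6)² + (y + 17.3)² = 79.12²; (x − 59.9)² + (y − 24.8)² = 83.90²; (x + 69.1)² + (y + 24.1)² = 101.08².
Subtracting the P equation from the Q and R equations removes the quadratic terms:
139.0 x + 84.2 y = 3032.36
-119.0 x − 13.6 y = 1006.98
Solving the 2×2 system: x ≈ -15.5, y ≈ 61.6 km.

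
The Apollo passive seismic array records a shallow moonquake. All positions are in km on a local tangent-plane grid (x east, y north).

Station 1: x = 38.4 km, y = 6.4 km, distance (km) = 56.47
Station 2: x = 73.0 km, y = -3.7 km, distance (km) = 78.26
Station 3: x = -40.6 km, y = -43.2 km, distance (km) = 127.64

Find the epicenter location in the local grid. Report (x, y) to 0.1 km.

Circle about each station: (x − 38.4)² + (y − 6.4)² = 56.47²; (x − 73.0)² + (y + 3.7)² = 78.26²; (x + 40.6)² + (y + 43.2)² = 127.64².
Subtracting the Station 1 equation from the Station 2 and Station 3 equations removes the quadratic terms:
69.2 x − 20.2 y = 891.40
-158.0 x − 99.2 y = -11104.03
Solving the 2×2 system: x ≈ 31.1, y ≈ 62.4 km.

(31.1, 62.4)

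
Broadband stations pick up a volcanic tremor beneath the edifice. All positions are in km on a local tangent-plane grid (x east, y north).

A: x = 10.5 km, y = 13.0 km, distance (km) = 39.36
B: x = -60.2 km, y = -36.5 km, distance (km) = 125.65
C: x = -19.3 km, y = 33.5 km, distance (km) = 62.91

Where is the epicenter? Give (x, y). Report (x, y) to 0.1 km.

Circle about each station: (x − 10.5)² + (y − 13.0)² = 39.36²; (x + 60.2)² + (y + 36.5)² = 125.65²; (x + 19.3)² + (y − 33.5)² = 62.91².
Subtracting pairs of circle equations eliminates x²+y² and gives linear equations (the radical axes):
-141.4 x − 99.0 y = -9561.67
-59.6 x + 41.0 y = -1192.97
Solving the 2×2 system: x ≈ 43.6, y ≈ 34.3 km.
Check against A (with the unrounded x, y): √((x − 10.5)²+(y − 13.0)²) = 39.37 ≈ 39.36 km. ✓

x ≈ 43.6 km, y ≈ 34.3 km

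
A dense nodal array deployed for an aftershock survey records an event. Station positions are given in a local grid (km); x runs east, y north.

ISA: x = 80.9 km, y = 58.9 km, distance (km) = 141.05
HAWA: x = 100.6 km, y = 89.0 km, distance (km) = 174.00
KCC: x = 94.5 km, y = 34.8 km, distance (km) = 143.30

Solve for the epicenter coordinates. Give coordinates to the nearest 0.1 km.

(-40.8, -12.4)

Circle about each station: (x − 80.9)² + (y − 58.9)² = 141.05²; (x − 100.6)² + (y − 89.0)² = 174.00²; (x − 94.5)² + (y − 34.8)² = 143.30².
Subtracting the ISA equation from the HAWA and KCC equations removes the quadratic terms:
39.4 x + 60.2 y = -2353.56
27.2 x − 48.2 y = -512.52
Solving the 2×2 system: x ≈ -40.8, y ≈ -12.4 km.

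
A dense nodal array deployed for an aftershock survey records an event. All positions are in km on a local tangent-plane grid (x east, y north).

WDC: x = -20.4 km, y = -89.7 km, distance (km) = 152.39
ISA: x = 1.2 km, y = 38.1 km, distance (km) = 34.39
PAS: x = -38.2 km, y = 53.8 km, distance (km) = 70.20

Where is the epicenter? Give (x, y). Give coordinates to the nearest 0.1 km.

(32.0, 53.4)

Circle about each station: (x + 20.4)² + (y + 89.7)² = 152.39²; (x − 1.2)² + (y − 38.1)² = 34.39²; (x + 38.2)² + (y − 53.8)² = 70.20².
Subtracting the WDC equation from the ISA and PAS equations removes the quadratic terms:
43.2 x + 255.6 y = 15030.84
-35.6 x + 287.0 y = 14186.10
Solving the 2×2 system: x ≈ 32.0, y ≈ 53.4 km.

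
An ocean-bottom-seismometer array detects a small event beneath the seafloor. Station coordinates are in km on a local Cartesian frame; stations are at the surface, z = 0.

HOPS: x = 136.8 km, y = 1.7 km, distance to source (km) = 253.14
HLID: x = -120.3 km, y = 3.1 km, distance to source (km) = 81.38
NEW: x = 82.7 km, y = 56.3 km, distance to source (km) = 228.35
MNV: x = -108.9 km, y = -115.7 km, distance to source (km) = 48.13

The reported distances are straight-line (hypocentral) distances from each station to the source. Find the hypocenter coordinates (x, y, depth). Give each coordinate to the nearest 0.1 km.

Each station gives a sphere (x−x_i)² + (y−y_i)² + z² = d_i² (stations at z=0).
Subtracting the HOPS sphere from HLID and NEW: z² cancels, leaving linear equations in x and y:
-514.2 x + 2.8 y = 53221.73
-108.2 x + 109.2 y = 3227.99
Solving: x ≈ -103.904, y ≈ -73.392 km (keep extra digits for the depth step; rounded: -103.9, -73.4).
Then from the HOPS sphere: z² = 253.14² − (x − 136.8)² − (y − 1.7)² with x = -103.904, y = -73.392, so z ≈ 22.420 ≈ 22.4 km.

x ≈ -103.9 km, y ≈ -73.4 km, depth ≈ 22.4 km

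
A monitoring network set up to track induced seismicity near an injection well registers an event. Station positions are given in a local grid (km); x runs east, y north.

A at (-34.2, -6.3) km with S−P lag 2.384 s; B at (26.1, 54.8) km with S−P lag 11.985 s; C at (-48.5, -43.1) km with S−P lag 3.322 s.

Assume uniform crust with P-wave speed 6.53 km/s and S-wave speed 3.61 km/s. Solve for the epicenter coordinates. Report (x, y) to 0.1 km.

Distance from S−P lag: d = Δt · v_P v_S / (v_P − v_S) = Δt · (6.53·3.61)/(6.53−3.61) ≈ 8.0730·Δt.
So d_A = 19.25, d_B = 96.76, d_C = 26.82 km.
Circle about each station: (x + 34.2)² + (y + 6.3)² = 19.25²; (x − 26.1)² + (y − 54.8)² = 96.76²; (x + 48.5)² + (y + 43.1)² = 26.82².
Subtracting the A equation from the B and C equations removes the quadratic terms:
120.6 x + 122.2 y = -6517.02
-28.6 x − 73.6 y = 2651.78
Solving the 2×2 system: x ≈ -28.9, y ≈ -24.8 km.
Check against A (with the unrounded x, y): √((x + 34.2)²+(y + 6.3)²) = 19.23 ≈ 19.25 km. ✓

x ≈ -28.9 km, y ≈ -24.8 km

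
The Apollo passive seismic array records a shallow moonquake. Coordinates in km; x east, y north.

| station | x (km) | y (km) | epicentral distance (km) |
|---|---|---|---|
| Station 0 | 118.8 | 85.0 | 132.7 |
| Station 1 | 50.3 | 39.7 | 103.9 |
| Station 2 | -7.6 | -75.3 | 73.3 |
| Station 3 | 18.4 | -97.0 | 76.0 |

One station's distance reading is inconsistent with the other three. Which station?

Station 1

Solve using three stations at a time. Using Station 0, Station 2, Station 3 (subtract circle equations pairwise → linear system) gives (x, y) ≈ (47.2, -26.7).
Distances from that point to each station vs reported:
  Station 0: calculated 132.7 vs reported 132.7 → residual 0.0 km
  Station 1: calculated 66.5 vs reported 103.9 → residual 37.4 km
  Station 2: calculated 73.3 vs reported 73.3 → residual 0.0 km
  Station 3: calculated 76.0 vs reported 76.0 → residual 0.0 km
Station 0, Station 2, Station 3 are mutually consistent (residuals ≈ 0); Station 1 is off by 37.4 km.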